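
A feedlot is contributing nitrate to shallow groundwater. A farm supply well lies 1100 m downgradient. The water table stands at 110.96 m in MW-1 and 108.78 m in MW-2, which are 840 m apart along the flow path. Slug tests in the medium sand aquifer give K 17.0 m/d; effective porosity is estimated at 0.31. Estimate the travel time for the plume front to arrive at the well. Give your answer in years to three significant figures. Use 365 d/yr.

Hydraulic gradient i = (110.96 − 108.78) / 840 = 2.18 / 840 = 0.002595
q = Ki = 17.0 × 0.002595 = 0.04412 m/d
v = Ki/n = 17.0·0.002595/0.31 = 0.1423 m/d
t = L / v = 1100 / 0.1423 = 7729 d
   = 7729 / 365 = 21.2 yr

21.2 years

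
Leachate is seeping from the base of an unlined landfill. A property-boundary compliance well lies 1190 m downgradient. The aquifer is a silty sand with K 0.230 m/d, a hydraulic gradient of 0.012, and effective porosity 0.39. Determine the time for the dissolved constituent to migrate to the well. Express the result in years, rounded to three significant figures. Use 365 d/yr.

461 years

q = Ki = 0.230 × 0.012 = 0.002760 m/d
Average linear velocity = 0.002760 / 0.39 = 0.007077 m/d
t = L / v = 1190 / 0.007077 = 168200 d
   = 168200 / 365 = 461 yr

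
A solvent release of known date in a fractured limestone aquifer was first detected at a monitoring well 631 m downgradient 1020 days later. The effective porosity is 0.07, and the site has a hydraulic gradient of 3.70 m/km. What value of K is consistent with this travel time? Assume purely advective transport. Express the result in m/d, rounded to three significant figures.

11.7 m/d

v = L / t = 631 / 1020 = 0.6186 m/d
K = v · n / i = 0.6186 × 0.07 / 0.0037 = 11.7 m/d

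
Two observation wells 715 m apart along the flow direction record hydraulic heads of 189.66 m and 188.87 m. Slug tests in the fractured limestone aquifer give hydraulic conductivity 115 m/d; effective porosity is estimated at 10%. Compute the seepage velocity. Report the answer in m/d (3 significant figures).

Hydraulic gradient i = (189.66 − 188.87) / 715 = 0.79 / 715 = 0.001105
Darcy flux q = K·i = 115 × 0.001105 = 0.1271 m/d
v_s = q/n_e = 0.1271/0.10 = 1.271 m/d

1.27 m/d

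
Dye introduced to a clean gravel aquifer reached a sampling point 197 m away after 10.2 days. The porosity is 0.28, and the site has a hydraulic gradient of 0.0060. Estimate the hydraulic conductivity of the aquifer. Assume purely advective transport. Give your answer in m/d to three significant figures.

v = L / t = 197 / 10.2 = 19.31 m/d
K = v · n / i = 19.31 × 0.28 / 0.0060 = 901 m/d

901 m/d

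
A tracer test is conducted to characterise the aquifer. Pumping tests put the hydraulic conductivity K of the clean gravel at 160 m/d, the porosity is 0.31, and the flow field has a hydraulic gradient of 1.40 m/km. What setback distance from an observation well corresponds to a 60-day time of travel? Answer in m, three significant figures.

43.4 m

q = Ki = 160 × 0.0014 = 0.2240 m/d
Average linear velocity = 0.2240 / 0.31 = 0.7226 m/d
L = v × T = 0.7226 × 60 = 43.35 m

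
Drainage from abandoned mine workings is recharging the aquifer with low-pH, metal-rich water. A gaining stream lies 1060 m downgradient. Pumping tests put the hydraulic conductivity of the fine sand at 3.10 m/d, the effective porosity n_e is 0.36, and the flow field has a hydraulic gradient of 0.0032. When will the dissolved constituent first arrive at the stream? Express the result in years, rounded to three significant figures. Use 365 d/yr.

105 years

Specific discharge q = 3.10 × 0.0032 = 0.009920 m/d
Average linear velocity = 0.009920 / 0.36 = 0.02756 m/d
t = L / v = 1060 / 0.02756 = 38470 d
   = 38470 / 365 = 105 yr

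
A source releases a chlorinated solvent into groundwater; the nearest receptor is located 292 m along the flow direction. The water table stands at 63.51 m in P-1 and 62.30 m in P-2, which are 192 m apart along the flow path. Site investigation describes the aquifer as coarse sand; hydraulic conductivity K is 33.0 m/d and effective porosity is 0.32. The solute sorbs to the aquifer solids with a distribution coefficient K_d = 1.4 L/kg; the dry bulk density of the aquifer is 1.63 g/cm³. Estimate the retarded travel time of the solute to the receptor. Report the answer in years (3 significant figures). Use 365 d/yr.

Hydraulic gradient i = (63.51 − 62.30) / 192 = 1.21 / 192 = 0.006302
Specific discharge q = 33.0 × 0.006302 = 0.2080 m/d
v = Ki/n = 33.0·0.006302/0.32 = 0.6499 m/d
Retardation R = 1 + ρ_b·K_d/n = 1 + 1.63×1.4/0.32 = 8.131
Contaminant velocity v_c = v/R = 0.6499/8.131 = 0.07993 m/d
t = L/v_c = 292/0.07993 = 3653 d
   = 3653/365 = 10.0 yr

10.0 years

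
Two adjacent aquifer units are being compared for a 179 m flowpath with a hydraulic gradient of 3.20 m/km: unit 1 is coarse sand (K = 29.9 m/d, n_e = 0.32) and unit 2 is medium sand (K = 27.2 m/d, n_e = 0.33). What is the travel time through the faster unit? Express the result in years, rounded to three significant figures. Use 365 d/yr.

1.64 years

Unit 1 (coarse sand): v = 29.9×0.0032/0.32 = 0.2990 m/d, t = 179/0.2990 = 598.7 d
Unit 2 (medium sand): v = 27.2×0.0032/0.33 = 0.2638 m/d, t = 179/0.2638 = 678.7 d
Faster: 598.7 d / 365 = 1.64 yr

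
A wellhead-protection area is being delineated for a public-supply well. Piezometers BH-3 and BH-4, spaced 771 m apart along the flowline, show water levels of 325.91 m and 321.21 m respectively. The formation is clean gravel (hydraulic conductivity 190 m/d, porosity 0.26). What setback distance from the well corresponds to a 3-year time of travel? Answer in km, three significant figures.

4.88 km

Hydraulic gradient i = (325.91 − 321.21) / 771 = 4.70 / 771 = 0.006096
q = Ki = 190 × 0.006096 = 1.158 m/d
Seepage velocity v = q / n = 1.158 / 0.26 = 4.455 m/d
T = 3 yr × 365 = 1095 d
L = v × T = 4.455 × 1095 = 4878 m
   = 4.88 km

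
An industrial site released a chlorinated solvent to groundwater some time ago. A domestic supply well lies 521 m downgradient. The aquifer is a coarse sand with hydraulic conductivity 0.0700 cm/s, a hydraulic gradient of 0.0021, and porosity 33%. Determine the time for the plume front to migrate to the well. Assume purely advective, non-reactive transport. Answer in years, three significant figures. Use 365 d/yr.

K = 0.0700 cm/s × 864 = 60.48 m/d
q = Ki = 60.48 × 0.0021 = 0.1270 m/d
v = Ki/n = 60.48·0.0021/0.33 = 0.3849 m/d
t = L / v = 521 / 0.3849 = 1354 d
   = 1354 / 365 = 3.71 yr

3.71 years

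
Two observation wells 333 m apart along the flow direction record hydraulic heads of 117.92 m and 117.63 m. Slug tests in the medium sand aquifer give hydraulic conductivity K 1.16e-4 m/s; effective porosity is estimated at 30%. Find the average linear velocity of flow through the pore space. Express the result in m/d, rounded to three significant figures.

Hydraulic gradient i = (117.92 − 117.63) / 333 = 0.29 / 333 = 8.709e-4
K = 1.16e-4 m/s × 86400 s/d = 10.02 m/d
Darcy flux q = K·i = 10.02 × 8.709e-4 = 0.008728 m/d
v_s = q/n_e = 0.008728/0.30 = 0.02909 m/d

0.0291 m/d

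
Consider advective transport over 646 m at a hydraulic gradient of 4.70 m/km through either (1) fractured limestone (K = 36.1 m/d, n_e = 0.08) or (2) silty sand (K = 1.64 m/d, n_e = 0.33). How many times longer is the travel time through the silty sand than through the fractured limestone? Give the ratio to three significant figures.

90.8

Unit 1 (fractured limestone): v = 36.1×0.0047/0.08 = 2.121 m/d, t = 646/2.121 = 304.6 d
Unit 2 (silty sand): v = 1.64×0.0047/0.33 = 0.02336 m/d, t = 646/0.02336 = 27660 d
t(silty sand) / t(fractured limestone) = 27660/304.6 = 90.8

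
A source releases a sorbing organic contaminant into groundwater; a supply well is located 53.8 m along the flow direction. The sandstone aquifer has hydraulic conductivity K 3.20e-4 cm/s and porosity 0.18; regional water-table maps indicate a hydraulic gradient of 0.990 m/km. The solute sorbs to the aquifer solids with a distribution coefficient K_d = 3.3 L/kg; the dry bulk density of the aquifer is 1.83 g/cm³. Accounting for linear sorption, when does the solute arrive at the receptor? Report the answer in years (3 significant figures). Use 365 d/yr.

3350 years

K = 3.20e-4 cm/s × 864 = 0.2765 m/d
Darcy flux q = K·i = 0.2765 × 9.9e-4 = 2.737e-4 m/d
v_s = q/n_e = 2.737e-4/0.18 = 0.001521 m/d
Retardation R = 1 + ρ_b·K_d/n = 1 + 1.83×3.3/0.18 = 34.55
Contaminant velocity v_c = v/R = 0.001521/34.55 = 4.401e-5 m/d
t = L/v_c = 53.8/4.401e-5 = 1.222e6 d
   = 1.222e6/365 = 3350 yr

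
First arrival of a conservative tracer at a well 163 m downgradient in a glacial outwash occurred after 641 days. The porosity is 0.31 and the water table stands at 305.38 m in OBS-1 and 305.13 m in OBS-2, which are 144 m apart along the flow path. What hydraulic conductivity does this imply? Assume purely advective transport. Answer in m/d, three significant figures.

Hydraulic gradient i = (305.38 − 305.13) / 144 = 0.25 / 144 = 0.001736
v = L / t = 163 / 641 = 0.2543 m/d
K = v · n / i = 0.2543 × 0.31 / 0.001736 = 45.4 m/d

45.4 m/d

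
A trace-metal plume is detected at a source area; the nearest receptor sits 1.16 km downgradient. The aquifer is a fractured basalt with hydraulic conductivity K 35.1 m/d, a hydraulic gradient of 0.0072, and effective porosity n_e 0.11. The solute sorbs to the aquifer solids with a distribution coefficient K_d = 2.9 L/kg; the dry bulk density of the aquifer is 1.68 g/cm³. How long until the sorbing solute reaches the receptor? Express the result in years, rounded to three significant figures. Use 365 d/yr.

Specific discharge q = 35.1 × 0.0072 = 0.2527 m/d
Seepage velocity v = q / n = 0.2527 / 0.11 = 2.297 m/d
Retardation R = 1 + ρ_b·K_d/n = 1 + 1.68×2.9/0.11 = 45.29
Contaminant velocity v_c = v/R = 2.297/45.29 = 0.05073 m/d
L = 1.16 km = 1160 m
t = L/v_c = 1160/0.05073 = 22870 d
   = 22870/365 = 62.7 yr

62.7 years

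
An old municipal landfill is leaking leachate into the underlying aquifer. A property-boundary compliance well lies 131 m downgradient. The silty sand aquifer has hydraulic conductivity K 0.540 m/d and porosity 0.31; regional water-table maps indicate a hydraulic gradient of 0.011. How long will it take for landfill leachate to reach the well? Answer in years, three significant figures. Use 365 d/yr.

Specific discharge q = 0.540 × 0.011 = 0.005940 m/d
Average linear velocity = 0.005940 / 0.31 = 0.01916 m/d
t = L / v = 131 / 0.01916 = 6837 d
   = 6837 / 365 = 18.7 yr

18.7 years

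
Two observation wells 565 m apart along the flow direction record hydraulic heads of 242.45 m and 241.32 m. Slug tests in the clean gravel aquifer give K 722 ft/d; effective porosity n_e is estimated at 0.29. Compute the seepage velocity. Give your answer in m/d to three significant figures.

Hydraulic gradient i = (242.45 − 241.32) / 565 = 1.13 / 565 = 0.002000
K = 722 ft/d × 0.3048 = 220.1 m/d
Darcy flux q = K·i = 220.1 × 0.002000 = 0.4401 m/d
v_s = q/n_e = 0.4401/0.29 = 1.518 m/d

1.52 m/d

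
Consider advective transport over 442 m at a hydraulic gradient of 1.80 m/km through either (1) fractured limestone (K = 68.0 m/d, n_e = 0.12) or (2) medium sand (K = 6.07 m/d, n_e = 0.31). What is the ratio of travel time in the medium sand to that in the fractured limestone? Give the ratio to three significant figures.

Unit 1 (fractured limestone): v = 68.0×0.0018/0.12 = 1.020 m/d, t = 442/1.020 = 433.3 d
Unit 2 (medium sand): v = 6.07×0.0018/0.31 = 0.03525 m/d, t = 442/0.03525 = 12540 d
t(medium sand) / t(fractured limestone) = 12540/433.3 = 28.9

28.9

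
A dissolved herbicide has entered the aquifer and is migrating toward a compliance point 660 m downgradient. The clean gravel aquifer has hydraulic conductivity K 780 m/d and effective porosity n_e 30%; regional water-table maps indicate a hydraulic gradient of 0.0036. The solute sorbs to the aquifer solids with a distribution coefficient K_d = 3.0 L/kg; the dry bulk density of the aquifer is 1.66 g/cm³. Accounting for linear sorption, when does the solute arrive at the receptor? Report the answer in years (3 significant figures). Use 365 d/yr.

3.40 years

Darcy flux q = K·i = 780 × 0.0036 = 2.808 m/d
Average linear velocity = 2.808 / 0.30 = 9.360 m/d
Retardation R = 1 + ρ_b·K_d/n = 1 + 1.66×3.0/0.30 = 17.60
Contaminant velocity v_c = v/R = 9.360/17.60 = 0.5318 m/d
t = L/v_c = 660/0.5318 = 1241 d
   = 1241/365 = 3.40 yr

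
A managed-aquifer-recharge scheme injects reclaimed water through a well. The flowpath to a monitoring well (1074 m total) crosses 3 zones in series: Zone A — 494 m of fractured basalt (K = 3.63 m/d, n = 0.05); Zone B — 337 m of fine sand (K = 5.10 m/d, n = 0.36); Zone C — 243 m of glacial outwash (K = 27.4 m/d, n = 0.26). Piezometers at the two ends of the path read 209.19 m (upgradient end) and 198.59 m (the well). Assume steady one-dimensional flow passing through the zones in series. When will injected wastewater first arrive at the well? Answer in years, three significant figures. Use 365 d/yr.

11.4 years

Total head drop ΔH = 209.19 − 198.59 = 10.60 m
Steady 1-D flow in series ⇒ the Darcy flux q is identical in every zone and the zone head losses add (resistances L/K in series).
Σ(L/K) = 494/3.63 + 337/5.10 + 243/27.4 = 136.1 + 66.08 + 8.869 = 211.0 d
q = ΔH / Σ(L/K) = 10.60 / 211.0 = 0.05023 m/d (same in every zone)
Zone A: v = q/n = 0.05023/0.05 = 1.005 m/d → t_A = 494/1.005 = 491.8 d
Zone B: v = q/n = 0.05023/0.36 = 0.1395 m/d → t_B = 337/0.1395 = 2415 d
Zone C: v = q/n = 0.05023/0.26 = 0.1932 m/d → t_C = 243/0.1932 = 1258 d
Total t = 491.8 + 2415 + 1258 = 4165 d
   = 4165 / 365 = 11.4 yr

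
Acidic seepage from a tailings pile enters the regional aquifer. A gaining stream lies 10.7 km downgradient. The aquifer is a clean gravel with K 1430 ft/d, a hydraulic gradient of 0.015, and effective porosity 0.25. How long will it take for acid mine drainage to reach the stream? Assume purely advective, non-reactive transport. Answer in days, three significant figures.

409 days

K = 1430 ft/d × 0.3048 = 435.9 m/d
Specific discharge q = 435.9 × 0.015 = 6.538 m/d
Seepage velocity v = q / n = 6.538 / 0.25 = 26.15 m/d
L = 10.7 km = 10700 m
t = L / v = 10700 / 26.15 = 409.1 d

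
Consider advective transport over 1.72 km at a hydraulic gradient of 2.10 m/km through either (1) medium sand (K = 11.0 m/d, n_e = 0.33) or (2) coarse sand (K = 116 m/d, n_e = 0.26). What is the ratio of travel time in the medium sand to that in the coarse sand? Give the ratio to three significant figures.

Unit 1 (medium sand): v = 11.0×0.0021/0.33 = 0.07000 m/d, t = 1720/0.07000 = 24570 d
Unit 2 (coarse sand): v = 116×0.0021/0.26 = 0.9369 m/d, t = 1720/0.9369 = 1836 d
t(medium sand) / t(coarse sand) = 24570/1836 = 13.4

13.4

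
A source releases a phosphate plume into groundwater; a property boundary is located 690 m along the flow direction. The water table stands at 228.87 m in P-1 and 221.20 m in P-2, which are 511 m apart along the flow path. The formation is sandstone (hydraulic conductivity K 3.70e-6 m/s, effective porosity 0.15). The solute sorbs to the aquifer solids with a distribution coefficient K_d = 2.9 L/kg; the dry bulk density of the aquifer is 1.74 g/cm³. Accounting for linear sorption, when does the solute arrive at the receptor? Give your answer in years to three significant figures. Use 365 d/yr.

2050 years

Hydraulic gradient i = (228.87 − 221.20) / 511 = 7.67 / 511 = 0.01501
K = 3.70e-6 m/s × 86400 s/d = 0.3197 m/d
Specific discharge q = 0.3197 × 0.01501 = 0.004798 m/d
Average linear velocity = 0.004798 / 0.15 = 0.03199 m/d
Retardation R = 1 + ρ_b·K_d/n = 1 + 1.74×2.9/0.15 = 34.64
Contaminant velocity v_c = v/R = 0.03199/34.64 = 9.235e-4 m/d
t = L/v_c = 690/9.235e-4 = 747200 d
   = 747200/365 = 2050 yr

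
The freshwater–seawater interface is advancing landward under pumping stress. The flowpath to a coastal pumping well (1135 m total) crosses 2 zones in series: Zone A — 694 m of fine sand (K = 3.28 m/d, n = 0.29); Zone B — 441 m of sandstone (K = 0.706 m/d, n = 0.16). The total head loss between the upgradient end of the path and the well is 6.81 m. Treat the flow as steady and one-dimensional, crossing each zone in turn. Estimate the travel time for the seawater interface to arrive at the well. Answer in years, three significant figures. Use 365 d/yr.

Continuity: the same q passes through each zone, so ΔH = q·Σ(L_j/K_j) — the zones act as resistances in series.
Σ(L/K) = 694/3.28 + 441/0.706 = 211.6 + 624.6 = 836.2 d
q = ΔH / Σ(L/K) = 6.81 / 836.2 = 0.008144 m/d (same in every zone)
Zone A: v = q/n = 0.008144/0.29 = 0.02808 m/d → t_A = 694/0.02808 = 24710 d
Zone B: v = q/n = 0.008144/0.16 = 0.05090 m/d → t_B = 441/0.05090 = 8664 d
Total t = 24710 + 8664 = 33380 d
   = 33380 / 365 = 91.4 yr

91.4 years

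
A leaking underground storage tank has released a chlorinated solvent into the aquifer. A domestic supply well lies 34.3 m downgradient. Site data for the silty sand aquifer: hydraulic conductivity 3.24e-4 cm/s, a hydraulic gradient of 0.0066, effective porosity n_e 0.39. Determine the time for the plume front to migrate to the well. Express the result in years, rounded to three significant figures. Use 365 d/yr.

19.8 years

K = 3.24e-4 cm/s × 864 = 0.2799 m/d
Darcy flux q = K·i = 0.2799 × 0.0066 = 0.001848 m/d
Seepage velocity v = q / n = 0.001848 / 0.39 = 0.004737 m/d
t = L / v = 34.3 / 0.004737 = 7240 d
   = 7240 / 365 = 19.8 yr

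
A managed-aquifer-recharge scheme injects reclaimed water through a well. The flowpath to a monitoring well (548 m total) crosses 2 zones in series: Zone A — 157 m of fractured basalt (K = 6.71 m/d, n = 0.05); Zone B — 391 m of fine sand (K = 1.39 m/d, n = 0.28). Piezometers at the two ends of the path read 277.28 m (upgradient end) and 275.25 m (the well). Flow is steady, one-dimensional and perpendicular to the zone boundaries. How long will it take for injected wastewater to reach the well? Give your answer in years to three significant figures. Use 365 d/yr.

Total head drop ΔH = 277.28 − 275.25 = 2.03 m
Steady 1-D flow in series ⇒ the Darcy flux q is identical in every zone and the zone head losses add (resistances L/K in series).
Σ(L/K) = 157/6.71 + 391/1.39 = 23.40 + 281.3 = 304.7 d
q = ΔH / Σ(L/K) = 2.03 / 304.7 = 0.006662 m/d (same in every zone)
Zone A: v = q/n = 0.006662/0.05 = 0.1332 m/d → t_A = 157/0.1332 = 1178 d
Zone B: v = q/n = 0.006662/0.28 = 0.02379 m/d → t_B = 391/0.02379 = 16430 d
Total t = 1178 + 16430 = 17610 d
   = 17610 / 365 = 48.2 yr

48.2 years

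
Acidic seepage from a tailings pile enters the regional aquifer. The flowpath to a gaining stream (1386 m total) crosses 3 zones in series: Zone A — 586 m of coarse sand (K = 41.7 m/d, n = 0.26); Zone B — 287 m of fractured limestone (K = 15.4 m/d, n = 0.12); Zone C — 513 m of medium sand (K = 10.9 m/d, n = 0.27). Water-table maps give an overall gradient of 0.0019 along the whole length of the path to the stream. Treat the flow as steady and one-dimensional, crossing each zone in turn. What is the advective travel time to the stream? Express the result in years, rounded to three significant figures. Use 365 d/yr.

27.0 years

Steady 1-D flow in series ⇒ the Darcy flux q is identical in every zone and the zone head losses add (resistances L/K in series).
Σ(L/K) = 586/41.7 + 287/15.4 + 513/10.9 = 14.05 + 18.64 + 47.06 = 79.75 d
K_eq = L_total / Σ(L/K) = 1386 / 79.75 = 17.38 m/d
q = K_eq · i = 17.38 × 0.0019 = 0.03302 m/d (same in every zone)
Zone A: v = q/n = 0.03302/0.26 = 0.1270 m/d → t_A = 586/0.1270 = 4614 d
Zone B: v = q/n = 0.03302/0.12 = 0.2752 m/d → t_B = 287/0.2752 = 1043 d
Zone C: v = q/n = 0.03302/0.27 = 0.1223 m/d → t_C = 513/0.1223 = 4195 d
Total t = 4614 + 1043 + 4195 = 9852 d
   = 9852 / 365 = 27.0 yr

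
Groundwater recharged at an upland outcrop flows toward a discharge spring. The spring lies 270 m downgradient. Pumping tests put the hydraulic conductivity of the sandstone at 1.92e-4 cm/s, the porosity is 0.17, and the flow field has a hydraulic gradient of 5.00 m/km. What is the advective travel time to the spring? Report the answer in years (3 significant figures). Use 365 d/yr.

152 years

K = 1.92e-4 cm/s × 864 = 0.1659 m/d
Specific discharge q = 0.1659 × 0.0050 = 8.294e-4 m/d
v_s = q/n_e = 8.294e-4/0.17 = 0.004879 m/d
t = L / v = 270 / 0.004879 = 55340 d
   = 55340 / 365 = 152 yr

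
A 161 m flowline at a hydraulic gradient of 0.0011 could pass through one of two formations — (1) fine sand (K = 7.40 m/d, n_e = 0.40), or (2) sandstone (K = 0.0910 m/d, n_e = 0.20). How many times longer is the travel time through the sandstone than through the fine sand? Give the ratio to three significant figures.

Unit 1 (fine sand): v = 7.40×0.0011/0.40 = 0.02035 m/d, t = 161/0.02035 = 7912 d
Unit 2 (sandstone): v = 0.0910×0.0011/0.20 = 5.005e-4 m/d, t = 161/5.005e-4 = 321700 d
t(sandstone) / t(fine sand) = 321700/7912 = 40.7

40.7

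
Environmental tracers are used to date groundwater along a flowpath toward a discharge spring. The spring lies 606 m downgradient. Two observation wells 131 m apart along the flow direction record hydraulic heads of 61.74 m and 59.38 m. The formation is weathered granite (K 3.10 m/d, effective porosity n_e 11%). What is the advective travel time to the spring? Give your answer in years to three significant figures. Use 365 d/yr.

3.27 years

Hydraulic gradient i = (61.74 − 59.38) / 131 = 2.36 / 131 = 0.01802
q = Ki = 3.10 × 0.01802 = 0.05585 m/d
Average linear velocity = 0.05585 / 0.11 = 0.5077 m/d
t = L / v = 606 / 0.5077 = 1194 d
   = 1194 / 365 = 3.27 yr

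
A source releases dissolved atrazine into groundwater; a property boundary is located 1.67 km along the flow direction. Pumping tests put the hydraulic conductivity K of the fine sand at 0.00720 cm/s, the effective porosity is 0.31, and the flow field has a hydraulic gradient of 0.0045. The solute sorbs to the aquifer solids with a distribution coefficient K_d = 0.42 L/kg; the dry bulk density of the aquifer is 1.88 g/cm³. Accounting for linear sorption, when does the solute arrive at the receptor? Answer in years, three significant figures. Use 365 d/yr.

180 years

K = 0.00720 cm/s × 864 = 6.221 m/d
q = Ki = 6.221 × 0.0045 = 0.02799 m/d
v_s = q/n_e = 0.02799/0.31 = 0.09030 m/d
Retardation R = 1 + ρ_b·K_d/n = 1 + 1.88×0.42/0.31 = 3.547
Contaminant velocity v_c = v/R = 0.09030/3.547 = 0.02546 m/d
L = 1.67 km = 1670 m
t = L/v_c = 1670/0.02546 = 65600 d
   = 65600/365 = 180 yr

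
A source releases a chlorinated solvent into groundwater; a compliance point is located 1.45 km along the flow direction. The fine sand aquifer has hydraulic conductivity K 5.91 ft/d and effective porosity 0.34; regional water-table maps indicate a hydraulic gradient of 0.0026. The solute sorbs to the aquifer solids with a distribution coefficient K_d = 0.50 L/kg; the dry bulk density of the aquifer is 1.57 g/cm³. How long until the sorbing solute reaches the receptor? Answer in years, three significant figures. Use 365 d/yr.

954 years

K = 5.91 ft/d × 0.3048 = 1.801 m/d
Darcy flux q = K·i = 1.801 × 0.0026 = 0.004684 m/d
v = Ki/n = 1.801·0.0026/0.34 = 0.01378 m/d
Retardation R = 1 + ρ_b·K_d/n = 1 + 1.57×0.50/0.34 = 3.309
Contaminant velocity v_c = v/R = 0.01378/3.309 = 0.004163 m/d
L = 1.45 km = 1450 m
t = L/v_c = 1450/0.004163 = 348300 d
   = 348300/365 = 954 yr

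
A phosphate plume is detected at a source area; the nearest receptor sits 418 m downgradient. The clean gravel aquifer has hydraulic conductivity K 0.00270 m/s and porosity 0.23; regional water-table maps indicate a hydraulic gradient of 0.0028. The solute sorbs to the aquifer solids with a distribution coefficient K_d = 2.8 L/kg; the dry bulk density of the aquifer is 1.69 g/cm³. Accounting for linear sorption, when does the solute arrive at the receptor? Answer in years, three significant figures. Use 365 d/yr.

K = 0.00270 m/s × 86400 s/d = 233.3 m/d
q = Ki = 233.3 × 0.0028 = 0.6532 m/d
Seepage velocity v = q / n = 0.6532 / 0.23 = 2.840 m/d
Retardation R = 1 + ρ_b·K_d/n = 1 + 1.69×2.8/0.23 = 21.57
Contaminant velocity v_c = v/R = 2.840/21.57 = 0.1316 m/d
t = L/v_c = 418/0.1316 = 3175 d
   = 3175/365 = 8.70 yr

8.70 years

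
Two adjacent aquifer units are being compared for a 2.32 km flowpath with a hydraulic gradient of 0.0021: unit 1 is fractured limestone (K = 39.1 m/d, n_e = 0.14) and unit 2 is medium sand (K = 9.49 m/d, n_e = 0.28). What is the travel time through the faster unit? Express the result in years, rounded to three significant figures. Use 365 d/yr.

10.8 years

Unit 1 (fractured limestone): v = 39.1×0.0021/0.14 = 0.5865 m/d, t = 2320/0.5865 = 3956 d
Unit 2 (medium sand): v = 9.49×0.0021/0.28 = 0.07117 m/d, t = 2320/0.07117 = 32600 d
Faster: 3956 d / 365 = 10.8 yr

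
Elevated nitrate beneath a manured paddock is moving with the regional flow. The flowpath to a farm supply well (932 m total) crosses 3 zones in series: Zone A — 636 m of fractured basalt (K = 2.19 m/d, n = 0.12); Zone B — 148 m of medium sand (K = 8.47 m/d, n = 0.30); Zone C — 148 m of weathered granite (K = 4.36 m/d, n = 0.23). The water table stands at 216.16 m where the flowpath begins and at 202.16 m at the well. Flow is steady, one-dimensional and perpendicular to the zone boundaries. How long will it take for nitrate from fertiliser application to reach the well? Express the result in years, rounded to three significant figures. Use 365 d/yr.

10.4 years

Total head drop ΔH = 216.16 − 202.16 = 14.00 m
Continuity: the same q passes through each zone, so ΔH = q·Σ(L_j/K_j) — the zones act as resistances in series.
Σ(L/K) = 636/2.19 + 148/8.47 + 148/4.36 = 290.4 + 17.47 + 33.94 = 341.8 d
q = ΔH / Σ(L/K) = 14.00 / 341.8 = 0.04096 m/d (same in every zone)
Zone A: v = q/n = 0.04096/0.12 = 0.3413 m/d → t_A = 636/0.3413 = 1863 d
Zone B: v = q/n = 0.04096/0.30 = 0.1365 m/d → t_B = 148/0.1365 = 1084 d
Zone C: v = q/n = 0.04096/0.23 = 0.1781 m/d → t_C = 148/0.1781 = 831.1 d
Total t = 1863 + 1084 + 831.1 = 3779 d
   = 3779 / 365 = 10.4 yr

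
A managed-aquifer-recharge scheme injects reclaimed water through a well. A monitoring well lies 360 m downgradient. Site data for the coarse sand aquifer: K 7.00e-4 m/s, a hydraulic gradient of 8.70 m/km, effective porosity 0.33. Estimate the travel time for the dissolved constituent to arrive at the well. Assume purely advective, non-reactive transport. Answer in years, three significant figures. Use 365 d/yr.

K = 7.00e-4 m/s × 86400 s/d = 60.48 m/d
Darcy flux q = K·i = 60.48 × 0.0087 = 0.5262 m/d
v = Ki/n = 60.48·0.0087/0.33 = 1.594 m/d
t = L / v = 360 / 1.594 = 225.8 d
   = 225.8 / 365 = 0.619 yr

0.619 years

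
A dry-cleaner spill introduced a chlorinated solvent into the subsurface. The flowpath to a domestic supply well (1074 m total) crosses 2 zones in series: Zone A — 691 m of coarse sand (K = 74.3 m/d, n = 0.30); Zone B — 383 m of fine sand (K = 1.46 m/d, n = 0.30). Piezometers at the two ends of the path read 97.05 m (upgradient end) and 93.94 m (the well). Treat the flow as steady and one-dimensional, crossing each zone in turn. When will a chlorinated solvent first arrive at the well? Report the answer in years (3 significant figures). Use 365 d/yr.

77.1 years

Total head drop ΔH = 97.05 − 93.94 = 3.11 m
Continuity: the same q passes through each zone, so ΔH = q·Σ(L_j/K_j) — the zones act as resistances in series.
Σ(L/K) = 691/74.3 + 383/1.46 = 9.300 + 262.3 = 271.6 d
q = ΔH / Σ(L/K) = 3.11 / 271.6 = 0.01145 m/d (same in every zone)
Zone A: v = q/n = 0.01145/0.30 = 0.03816 m/d → t_A = 691/0.03816 = 18110 d
Zone B: v = q/n = 0.01145/0.30 = 0.03816 m/d → t_B = 383/0.03816 = 10040 d
Total t = 18110 + 10040 = 28140 d
   = 28140 / 365 = 77.1 yr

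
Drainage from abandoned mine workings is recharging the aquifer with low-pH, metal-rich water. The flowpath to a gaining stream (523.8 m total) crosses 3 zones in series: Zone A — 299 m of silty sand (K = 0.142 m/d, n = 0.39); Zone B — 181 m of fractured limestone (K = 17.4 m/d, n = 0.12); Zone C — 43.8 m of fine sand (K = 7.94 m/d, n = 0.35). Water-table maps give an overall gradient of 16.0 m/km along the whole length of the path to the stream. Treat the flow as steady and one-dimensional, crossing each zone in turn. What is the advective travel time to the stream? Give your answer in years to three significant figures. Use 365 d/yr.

Continuity: the same q passes through each zone, so ΔH = q·Σ(L_j/K_j) — the zones act as resistances in series.
Σ(L/K) = 299/0.142 + 181/17.4 + 43.8/7.94 = 2106 + 10.40 + 5.516 = 2122 d
K_eq = L_total / Σ(L/K) = 523.8 / 2122 = 0.2469 m/d
q = K_eq · i = 0.2469 × 0.016 = 0.003950 m/d (same in every zone)
Zone A: v = q/n = 0.003950/0.39 = 0.01013 m/d → t_A = 299/0.01013 = 29520 d
Zone B: v = q/n = 0.003950/0.12 = 0.03292 m/d → t_B = 181/0.03292 = 5498 d
Zone C: v = q/n = 0.003950/0.35 = 0.01129 m/d → t_C = 43.8/0.01129 = 3881 d
Total t = 29520 + 5498 + 3881 = 38900 d
   = 38900 / 365 = 107 yr

107 years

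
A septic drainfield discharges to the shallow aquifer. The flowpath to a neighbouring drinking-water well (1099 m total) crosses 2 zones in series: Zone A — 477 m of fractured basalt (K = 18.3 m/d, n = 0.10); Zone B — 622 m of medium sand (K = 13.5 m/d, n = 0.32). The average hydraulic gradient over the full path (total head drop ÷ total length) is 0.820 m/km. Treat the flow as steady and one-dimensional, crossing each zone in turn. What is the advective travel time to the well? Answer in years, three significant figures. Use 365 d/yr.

54.1 years

For zones in series the flux q is common to all zones; the equivalent conductivity is the harmonic (thickness-weighted) mean, K_eq = L_total / Σ(L_j/K_j).
Σ(L/K) = 477/18.3 + 622/13.5 = 26.07 + 46.07 = 72.14 d
K_eq = L_total / Σ(L/K) = 1099 / 72.14 = 15.23 m/d
q = K_eq · i = 15.23 × 8.2e-4 = 0.01249 m/d (same in every zone)
Zone A: v = q/n = 0.01249/0.10 = 0.1249 m/d → t_A = 477/0.1249 = 3818 d
Zone B: v = q/n = 0.01249/0.32 = 0.03904 m/d → t_B = 622/0.03904 = 15930 d
Total t = 3818 + 15930 = 19750 d
   = 19750 / 365 = 54.1 yr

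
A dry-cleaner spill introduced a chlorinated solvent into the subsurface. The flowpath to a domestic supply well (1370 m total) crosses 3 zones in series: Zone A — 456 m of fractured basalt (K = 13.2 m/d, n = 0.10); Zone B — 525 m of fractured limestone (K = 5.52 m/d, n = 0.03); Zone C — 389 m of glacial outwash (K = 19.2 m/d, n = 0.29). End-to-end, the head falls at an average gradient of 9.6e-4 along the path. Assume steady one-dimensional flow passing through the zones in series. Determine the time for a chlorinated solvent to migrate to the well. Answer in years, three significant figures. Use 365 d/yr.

Steady 1-D flow in series ⇒ the Darcy flux q is identical in every zone and the zone head losses add (resistances L/K in series).
Σ(L/K) = 456/13.2 + 525/5.52 + 389/19.2 = 34.55 + 95.11 + 20.26 = 149.9 d
K_eq = L_total / Σ(L/K) = 1370 / 149.9 = 9.139 m/d
q = K_eq · i = 9.139 × 9.6e-4 = 0.008773 m/d (same in every zone)
Zone A: v = q/n = 0.008773/0.10 = 0.08773 m/d → t_A = 456/0.08773 = 5198 d
Zone B: v = q/n = 0.008773/0.03 = 0.2924 m/d → t_B = 525/0.2924 = 1795 d
Zone C: v = q/n = 0.008773/0.29 = 0.03025 m/d → t_C = 389/0.03025 = 12860 d
Total t = 5198 + 1795 + 12860 = 19850 d
   = 19850 / 365 = 54.4 yr

54.4 years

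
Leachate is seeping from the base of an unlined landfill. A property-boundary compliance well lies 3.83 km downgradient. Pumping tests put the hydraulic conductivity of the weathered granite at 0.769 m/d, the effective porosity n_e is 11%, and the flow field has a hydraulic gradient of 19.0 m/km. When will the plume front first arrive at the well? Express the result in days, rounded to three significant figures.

Darcy flux q = K·i = 0.769 × 0.019 = 0.01461 m/d
v_s = q/n_e = 0.01461/0.11 = 0.1328 m/d
L = 3.83 km = 3830 m
t = L / v = 3830 / 0.1328 = 28830 d

28800 days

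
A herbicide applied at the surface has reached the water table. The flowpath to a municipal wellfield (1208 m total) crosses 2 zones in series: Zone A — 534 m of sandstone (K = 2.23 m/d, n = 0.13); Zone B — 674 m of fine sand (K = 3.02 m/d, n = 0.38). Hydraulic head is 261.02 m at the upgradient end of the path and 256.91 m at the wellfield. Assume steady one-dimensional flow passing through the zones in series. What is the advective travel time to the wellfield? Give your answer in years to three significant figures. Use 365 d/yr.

Total head drop ΔH = 261.02 − 256.91 = 4.11 m
Steady 1-D flow in series ⇒ the Darcy flux q is identical in every zone and the zone head losses add (resistances L/K in series).
Σ(L/K) = 534/2.23 + 674/3.02 = 239.5 + 223.2 = 462.6 d
q = ΔH / Σ(L/K) = 4.11 / 462.6 = 0.008884 m/d (same in every zone)
Zone A: v = q/n = 0.008884/0.13 = 0.06834 m/d → t_A = 534/0.06834 = 7814 d
Zone B: v = q/n = 0.008884/0.38 = 0.02338 m/d → t_B = 674/0.02338 = 28830 d
Total t = 7814 + 28830 = 36640 d
   = 36640 / 365 = 100 yr

100 years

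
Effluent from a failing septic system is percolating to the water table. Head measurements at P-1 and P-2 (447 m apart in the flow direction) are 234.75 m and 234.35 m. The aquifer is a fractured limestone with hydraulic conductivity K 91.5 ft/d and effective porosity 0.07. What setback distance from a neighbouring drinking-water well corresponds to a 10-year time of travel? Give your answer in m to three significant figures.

1300 m

Hydraulic gradient i = (234.75 − 234.35) / 447 = 0.40 / 447 = 8.949e-4
K = 91.5 ft/d × 0.3048 = 27.89 m/d
Darcy flux q = K·i = 27.89 × 8.949e-4 = 0.02496 m/d
Seepage velocity v = q / n = 0.02496 / 0.07 = 0.3565 m/d
T = 10 yr × 365 = 3650 d
L = v × T = 0.3565 × 3650 = 1301 m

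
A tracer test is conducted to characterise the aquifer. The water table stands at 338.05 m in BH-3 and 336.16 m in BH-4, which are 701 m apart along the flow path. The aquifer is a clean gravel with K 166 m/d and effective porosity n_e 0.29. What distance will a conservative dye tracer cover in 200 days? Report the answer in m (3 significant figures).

309 m

Hydraulic gradient i = (338.05 − 336.16) / 701 = 1.89 / 701 = 0.002696
Darcy flux q = K·i = 166 × 0.002696 = 0.4476 m/d
v = Ki/n = 166·0.002696/0.29 = 1.543 m/d
L = v × T = 1.543 × 200 = 308.7 m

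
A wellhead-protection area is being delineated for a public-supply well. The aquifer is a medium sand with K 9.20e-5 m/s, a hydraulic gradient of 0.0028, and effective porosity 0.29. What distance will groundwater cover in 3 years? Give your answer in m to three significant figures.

84.0 m

K = 9.20e-5 m/s × 86400 s/d = 7.949 m/d
Specific discharge q = 7.949 × 0.0028 = 0.02226 m/d
Seepage velocity v = q / n = 0.02226 / 0.29 = 0.07675 m/d
T = 3 yr × 365 = 1095 d
L = v × T = 0.07675 × 1095 = 84.04 m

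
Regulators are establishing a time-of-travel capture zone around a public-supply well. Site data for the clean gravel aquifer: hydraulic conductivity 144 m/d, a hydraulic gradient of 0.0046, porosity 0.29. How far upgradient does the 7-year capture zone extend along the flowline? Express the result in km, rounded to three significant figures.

5.84 km

Specific discharge q = 144 × 0.0046 = 0.6624 m/d
v = Ki/n = 144·0.0046/0.29 = 2.284 m/d
T = 7 yr × 365 = 2555 d
L = v × T = 2.284 × 2555 = 5836 m
   = 5.84 km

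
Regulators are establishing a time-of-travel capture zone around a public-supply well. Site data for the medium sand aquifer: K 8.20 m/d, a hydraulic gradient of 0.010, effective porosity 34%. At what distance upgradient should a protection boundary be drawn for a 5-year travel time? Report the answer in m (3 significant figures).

440 m

Specific discharge q = 8.20 × 0.010 = 0.08200 m/d
Seepage velocity v = q / n = 0.08200 / 0.34 = 0.2412 m/d
T = 5 yr × 365 = 1825 d
L = v × T = 0.2412 × 1825 = 440.1 m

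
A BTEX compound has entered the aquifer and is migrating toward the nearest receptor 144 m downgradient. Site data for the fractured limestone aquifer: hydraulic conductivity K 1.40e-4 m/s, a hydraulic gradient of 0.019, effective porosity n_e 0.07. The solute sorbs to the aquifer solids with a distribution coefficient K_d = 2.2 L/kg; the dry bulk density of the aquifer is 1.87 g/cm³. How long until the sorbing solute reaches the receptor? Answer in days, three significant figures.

K = 1.40e-4 m/s × 86400 s/d = 12.10 m/d
q = Ki = 12.10 × 0.019 = 0.2298 m/d
Average linear velocity = 0.2298 / 0.07 = 3.283 m/d
Retardation R = 1 + ρ_b·K_d/n = 1 + 1.87×2.2/0.07 = 59.77
Contaminant velocity v_c = v/R = 3.283/59.77 = 0.05493 m/d
t = L/v_c = 144/0.05493 = 2622 d

2620 days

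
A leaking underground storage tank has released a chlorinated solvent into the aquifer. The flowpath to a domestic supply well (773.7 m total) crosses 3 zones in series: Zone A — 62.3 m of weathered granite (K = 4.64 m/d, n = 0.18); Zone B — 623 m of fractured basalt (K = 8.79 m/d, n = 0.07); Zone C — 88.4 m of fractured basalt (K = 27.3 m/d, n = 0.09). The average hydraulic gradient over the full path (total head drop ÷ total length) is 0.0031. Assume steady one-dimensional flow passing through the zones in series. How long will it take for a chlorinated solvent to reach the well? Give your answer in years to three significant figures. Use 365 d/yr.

Steady 1-D flow in series ⇒ the Darcy flux q is identical in every zone and the zone head losses add (resistances L/K in series).
Σ(L/K) = 62.3/4.64 + 623/8.79 + 88.4/27.3 = 13.43 + 70.88 + 3.238 = 87.54 d
K_eq = L_total / Σ(L/K) = 773.7 / 87.54 = 8.838 m/d
q = K_eq · i = 8.838 × 0.0031 = 0.02740 m/d (same in every zone)
Zone A: v = q/n = 0.02740/0.18 = 0.1522 m/d → t_A = 62.3/0.1522 = 409.3 d
Zone B: v = q/n = 0.02740/0.07 = 0.3914 m/d → t_B = 623/0.3914 = 1592 d
Zone C: v = q/n = 0.02740/0.09 = 0.3044 m/d → t_C = 88.4/0.3044 = 290.4 d
Total t = 409.3 + 1592 + 290.4 = 2291 d
   = 2291 / 365 = 6.28 yr

6.28 years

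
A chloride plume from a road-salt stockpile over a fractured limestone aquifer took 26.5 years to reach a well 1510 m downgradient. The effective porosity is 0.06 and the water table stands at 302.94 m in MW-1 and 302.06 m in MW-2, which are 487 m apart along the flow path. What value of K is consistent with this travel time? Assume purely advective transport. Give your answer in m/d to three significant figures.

5.18 m/d

Hydraulic gradient i = (302.94 − 302.06) / 487 = 0.88 / 487 = 0.001807
t = 26.5 years = 9673 d
v = L / t = 1510 / 9673 = 0.1561 m/d
K = v · n / i = 0.1561 × 0.06 / 0.001807 = 5.18 m/d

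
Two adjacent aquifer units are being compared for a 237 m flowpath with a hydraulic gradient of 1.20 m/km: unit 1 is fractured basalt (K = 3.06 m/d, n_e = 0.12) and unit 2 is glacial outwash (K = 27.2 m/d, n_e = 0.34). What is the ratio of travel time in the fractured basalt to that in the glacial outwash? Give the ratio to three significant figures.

Unit 1 (fractured basalt): v = 3.06×0.0012/0.12 = 0.03060 m/d, t = 237/0.03060 = 7745 d
Unit 2 (glacial outwash): v = 27.2×0.0012/0.34 = 0.09600 m/d, t = 237/0.09600 = 2469 d
t(fractured basalt) / t(glacial outwash) = 7745/2469 = 3.14

3.14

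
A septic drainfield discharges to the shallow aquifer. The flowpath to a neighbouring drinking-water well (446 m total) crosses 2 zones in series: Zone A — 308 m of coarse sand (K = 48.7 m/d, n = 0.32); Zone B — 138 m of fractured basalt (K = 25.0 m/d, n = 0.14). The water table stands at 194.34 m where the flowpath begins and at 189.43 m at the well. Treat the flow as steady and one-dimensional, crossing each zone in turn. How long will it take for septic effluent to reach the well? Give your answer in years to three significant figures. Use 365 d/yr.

0.779 years

Total head drop ΔH = 194.34 − 189.43 = 4.91 m
Steady 1-D flow in series ⇒ the Darcy flux q is identical in every zone and the zone head losses add (resistances L/K in series).
Σ(L/K) = 308/48.7 + 138/25.0 = 6.324 + 5.520 = 11.84 d
q = ΔH / Σ(L/K) = 4.91 / 11.84 = 0.4145 m/d (same in every zone)
Zone A: v = q/n = 0.4145/0.32 = 1.295 m/d → t_A = 308/1.295 = 237.8 d
Zone B: v = q/n = 0.4145/0.14 = 2.961 m/d → t_B = 138/2.961 = 46.61 d
Total t = 237.8 + 46.61 = 284.4 d
   = 284.4 / 365 = 0.779 yr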